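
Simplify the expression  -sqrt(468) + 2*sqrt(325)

4*sqrt(13)

sqrt(468) = 6*sqrt(13); 2*sqrt(325) = 10*sqrt(13)
Combine: (-6 + 10)·sqrt(13) = 4*sqrt(13)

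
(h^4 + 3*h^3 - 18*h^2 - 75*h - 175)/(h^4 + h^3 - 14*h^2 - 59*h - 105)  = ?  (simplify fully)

Factor: h^4 + 3*h^3 - 18*h^2 - 75*h - 175 = (h - 5)*(h + 5)*(h^2 + 3*h + 7);  h^4 + h^3 - 14*h^2 - 59*h - 105 = (h^2 + 3*h + 7)*(h + 3)*(h - 5)
Cancel the common factors (h^2 + 3*h + 7), (h - 5).

(h + 5)/(h + 3)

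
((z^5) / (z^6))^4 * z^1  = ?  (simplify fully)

Inside the bracket: (z^-1)
Raise to the power 4: (z^-4)
Multiply by z^1: add exponents.

z^(-3)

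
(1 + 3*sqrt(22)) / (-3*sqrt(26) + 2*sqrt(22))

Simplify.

Multiply numerator and denominator by 2*sqrt(22) + 3*sqrt(26).
Denominator becomes -146; numerator becomes 2*sqrt(22) + 3*sqrt(26) + 132 + 18*sqrt(143).

(-18*sqrt(143) - 132 - 3*sqrt(26) - 2*sqrt(22))/146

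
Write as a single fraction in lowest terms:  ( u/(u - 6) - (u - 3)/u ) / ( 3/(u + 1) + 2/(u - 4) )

(9*u² - 27*u - 36)/(5*u² - 30*u)

Numerator: u/(u - 6) - (u - 3)/u = (9*u - 18)/(u² - 6*u)
Denominator: 3/(u + 1) + 2/(u - 4) = (5*u - 10)/(u² - 3*u - 4)
Divide: ((9*u - 18)/(u² - 6*u)) · ((u² - 3*u - 4)/(5*u - 10)) = (9*u² - 27*u - 36)/(5*u² - 30*u)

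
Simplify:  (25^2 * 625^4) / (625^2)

25^2 = 5^4; 625^4 = 5^16; 625^2 = 5^8
Combine exponents: 5^12

5^12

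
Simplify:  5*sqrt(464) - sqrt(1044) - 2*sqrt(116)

10*sqrt(29)

5*sqrt(464) = 20*sqrt(29); sqrt(1044) = 6*sqrt(29); 2*sqrt(116) = 4*sqrt(29)
Combine: (20 - 6 - 4)·sqrt(29) = 10*sqrt(29)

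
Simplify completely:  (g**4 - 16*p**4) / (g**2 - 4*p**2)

Factor g**4 - (2*p)**4 and cancel (g**2 - 4*p**2).

g**2 + 4*p**2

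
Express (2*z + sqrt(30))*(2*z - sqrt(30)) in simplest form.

4*z**2 - 30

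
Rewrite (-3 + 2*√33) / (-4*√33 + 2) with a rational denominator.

(-129 + 4*√33)/262

Multiply numerator and denominator by 2 + 4*√33.
Denominator becomes -524; numerator becomes -8*√33 + 258.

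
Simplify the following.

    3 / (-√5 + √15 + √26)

(-18*√5 - 3*√26 + 8*√15 + 5*√78)/44

Group as (√15 + √26) - √5; multiply by (√15 + √26) + √5, then rationalise the remaining surd.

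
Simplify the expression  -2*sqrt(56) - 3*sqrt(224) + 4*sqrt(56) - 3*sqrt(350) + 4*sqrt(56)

2*sqrt(56) = 4*sqrt(14); 3*sqrt(224) = 12*sqrt(14); 4*sqrt(56) = 8*sqrt(14); 3*sqrt(350) = 15*sqrt(14); 4*sqrt(56) = 8*sqrt(14)
Combine: (-4 - 12 + 8 - 15 + 8)·sqrt(14) = -15*sqrt(14)

-15*sqrt(14)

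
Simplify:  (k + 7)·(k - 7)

k² - 49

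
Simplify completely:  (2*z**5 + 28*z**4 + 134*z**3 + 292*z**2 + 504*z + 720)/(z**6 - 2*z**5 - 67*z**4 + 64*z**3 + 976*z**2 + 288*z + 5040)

(2*z + 6)/(z**2 - 13*z + 42)

Factor: 2*z**5 + 28*z**4 + 134*z**3 + 292*z**2 + 504*z + 720 = 2*(z + 6)*(z**2 + 4)*(z + 5)*(z + 3);  z**6 - 2*z**5 - 67*z**4 + 64*z**3 + 976*z**2 + 288*z + 5040 = (z + 5)*(z - 6)*(z - 7)*(z + 6)*(z**2 + 4)
Cancel the common factors (z**2 + 4), (z + 6), (z + 5).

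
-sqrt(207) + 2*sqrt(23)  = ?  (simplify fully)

sqrt(207) = 3*sqrt(23); 2*sqrt(23) = 2*sqrt(23)
Combine: (-3 + 2)·sqrt(23) = -sqrt(23)

-sqrt(23)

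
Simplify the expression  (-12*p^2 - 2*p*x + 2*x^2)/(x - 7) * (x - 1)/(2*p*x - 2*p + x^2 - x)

(-6*p + 2*x)/(x - 7)

Factor: -12*p^2 - 2*p*x + 2*x^2 = 2*(2*p + x)*(-3*p + x);  2*p*x - 2*p + x^2 - x = (x - 1)*(2*p + x)
Cancel the common factors (2*p + x), (x - 1).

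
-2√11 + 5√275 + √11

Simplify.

24*√11

2√11 = 2*√11; 5√275 = 25*√11; √11 = √11
Combine: (-2 + 25 + 1)·√11 = 24*√11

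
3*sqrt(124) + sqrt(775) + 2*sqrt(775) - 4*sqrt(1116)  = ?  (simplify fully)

3*sqrt(124) = 6*sqrt(31); sqrt(775) = 5*sqrt(31); 2*sqrt(775) = 10*sqrt(31); 4*sqrt(1116) = 24*sqrt(31)
Combine: (6 + 5 + 10 - 24)·sqrt(31) = -3*sqrt(31)

-3*sqrt(31)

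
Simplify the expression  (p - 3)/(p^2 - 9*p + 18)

1/(p - 6)

Factor: p^2 - 9*p + 18 = (p - 3)*(p - 6)
Cancel the common factor (p - 3).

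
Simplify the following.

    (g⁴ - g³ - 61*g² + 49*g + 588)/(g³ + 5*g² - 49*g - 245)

Factor: g⁴ - g³ - 61*g² + 49*g + 588 = (g - 7)·(g + 3)·(g - 4)·(g + 7);  g³ + 5*g² - 49*g - 245 = (g + 5)·(g - 7)·(g + 7)
Cancel the common factors (g - 7), (g + 7).

(g² - g - 12)/(g + 5)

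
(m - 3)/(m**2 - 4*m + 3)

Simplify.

1/(m - 1)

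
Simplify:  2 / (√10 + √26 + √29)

Group as (√10 + √29) + √26; multiply by (√10 + √29) - √26, then rationalise the remaining surd.

(-8*√1885 + 14*√29 + 26*√26 + 90*√10)/991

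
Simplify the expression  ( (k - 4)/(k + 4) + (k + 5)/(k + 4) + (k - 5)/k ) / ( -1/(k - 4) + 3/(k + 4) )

(3*k³ - 12*k² - 20*k + 80)/(2*k² - 16*k)

Numerator: (k - 4)/(k + 4) + (k + 5)/(k + 4) + (k - 5)/k = (3*k² - 20)/(k² + 4*k)
Denominator: -1/(k - 4) + 3/(k + 4) = (2*k - 16)/(k² - 16)
Divide: ((3*k² - 20)/(k² + 4*k)) · ((k² - 16)/(2*k - 16)) = (3*k³ - 12*k² - 20*k + 80)/(2*k² - 16*k)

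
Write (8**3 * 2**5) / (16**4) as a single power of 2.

2**(-2)

8**3 = 2**9; 2**5 = 2**5; 16**4 = 2**16
Combine exponents: 2**(-2)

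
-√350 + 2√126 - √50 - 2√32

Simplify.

√350 = 5*√14; 2√126 = 6*√14; √50 = 5*√2; 2√32 = 8*√2

-13*√2 + √14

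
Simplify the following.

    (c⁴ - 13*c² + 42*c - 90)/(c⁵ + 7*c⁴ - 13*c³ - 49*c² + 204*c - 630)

Factor: c⁴ - 13*c² + 42*c - 90 = (c² - 2*c + 6)·(c - 3)·(c + 5);  c⁵ + 7*c⁴ - 13*c³ - 49*c² + 204*c - 630 = (c + 7)·(c + 5)·(c - 3)·(c² - 2*c + 6)
Cancel the common factors (c² - 2*c + 6), (c - 3), (c + 5).

1/(c + 7)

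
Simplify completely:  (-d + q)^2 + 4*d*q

After expansion: d^2 + 2*d*q + q^2 — a perfect-square trinomial.

(d + q)^2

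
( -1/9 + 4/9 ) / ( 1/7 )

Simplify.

7/3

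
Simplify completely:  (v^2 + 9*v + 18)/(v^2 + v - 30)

Factor: v^2 + 9*v + 18 = (v + 6)*(v + 3);  v^2 + v - 30 = (v + 6)*(v - 5)
Cancel the common factor (v + 6).

(v + 3)/(v - 5)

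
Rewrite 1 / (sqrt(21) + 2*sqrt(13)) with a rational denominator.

(-sqrt(21) + 2*sqrt(13))/31

Multiply numerator and denominator by -2*sqrt(13) + sqrt(21).
Denominator becomes -31; numerator becomes -2*sqrt(13) + sqrt(21).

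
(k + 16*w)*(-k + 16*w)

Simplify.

-k**2 + 256*w**2

Product of conjugates: (P+Q)(P-Q) = P**2 - Q**2.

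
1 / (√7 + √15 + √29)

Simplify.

Group as (√7 + √15) + √29; multiply by (√7 + √15) - √29, then rationalise the remaining surd.

(-2*√3045 - 7*√29 + 21*√15 + 37*√7)/371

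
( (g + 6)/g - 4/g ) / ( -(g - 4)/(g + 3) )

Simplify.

Numerator: (g + 6)/g - 4/g = (g + 2)/g
Denominator: -(g - 4)/(g + 3) = (-g + 4)/(g + 3)
Divide: ((g + 2)/g) · ((g + 3)/(-g + 4)) = (-g² - 5*g - 6)/(g² - 4*g)

(-g² - 5*g - 6)/(g² - 4*g)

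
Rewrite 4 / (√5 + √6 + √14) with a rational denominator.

(-16*√105 - 12*√14 + 52*√6 + 60*√5)/111

Group as (√5 + √14) + √6; multiply by (√5 + √14) - √6, then rationalise the remaining surd.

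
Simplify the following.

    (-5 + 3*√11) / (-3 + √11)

Multiply numerator and denominator by -√11 - 3.
Denominator becomes -2; numerator becomes -18 - 4*√11.

2*√11 + 9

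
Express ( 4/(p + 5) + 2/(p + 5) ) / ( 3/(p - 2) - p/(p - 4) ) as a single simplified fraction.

Numerator: 4/(p + 5) + 2/(p + 5) = 6/(p + 5)
Denominator: 3/(p - 2) - p/(p - 4) = (-p**2 + 5*p - 12)/(p**2 - 6*p + 8)
Divide: (6/(p + 5)) · ((p**2 - 6*p + 8)/(-p**2 + 5*p - 12)) = (-6*p**2 + 36*p - 48)/(p**3 - 13*p + 60)

(-6*p**2 + 36*p - 48)/(p**3 - 13*p + 60)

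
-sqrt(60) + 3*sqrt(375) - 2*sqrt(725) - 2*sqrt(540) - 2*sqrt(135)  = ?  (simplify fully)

sqrt(60) = 2*sqrt(15); 3*sqrt(375) = 15*sqrt(15); 2*sqrt(725) = 10*sqrt(29); 2*sqrt(540) = 12*sqrt(15); 2*sqrt(135) = 6*sqrt(15)

-10*sqrt(29) - 5*sqrt(15)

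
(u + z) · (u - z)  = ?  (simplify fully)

u² - z²

Telescope via difference of squares: (u+z)(u-z) = u² - z².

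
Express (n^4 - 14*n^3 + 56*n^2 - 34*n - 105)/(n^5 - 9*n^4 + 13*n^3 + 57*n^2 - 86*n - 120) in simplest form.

Factor: n^4 - 14*n^3 + 56*n^2 - 34*n - 105 = (n + 1)*(n - 5)*(n - 7)*(n - 3);  n^5 - 9*n^4 + 13*n^3 + 57*n^2 - 86*n - 120 = (n - 3)*(n + 1)*(n + 2)*(n - 4)*(n - 5)
Cancel the common factors (n - 3), (n + 1), (n - 5).

(n - 7)/(n^2 - 2*n - 8)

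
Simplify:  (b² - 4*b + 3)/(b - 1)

b - 3

Factor: b² - 4*b + 3 = (b - 3)·(b - 1)
Cancel the common factor (b - 1).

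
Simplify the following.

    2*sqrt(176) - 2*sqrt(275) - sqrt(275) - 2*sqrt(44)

-11*sqrt(11)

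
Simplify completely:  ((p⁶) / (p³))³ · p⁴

Inside the bracket: p³
Raise to the power 3: p⁹
Multiply by p⁴: add exponents.

p^13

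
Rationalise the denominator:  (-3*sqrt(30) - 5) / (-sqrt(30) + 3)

(2*sqrt(30) + 15)/3

Multiply numerator and denominator by 3 + sqrt(30).
Denominator becomes -21; numerator becomes -105 - 14*sqrt(30).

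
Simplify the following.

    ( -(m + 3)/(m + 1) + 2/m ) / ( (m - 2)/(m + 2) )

Numerator: -(m + 3)/(m + 1) + 2/m = (-m^2 - m + 2)/(m^2 + m)
Denominator: (m - 2)/(m + 2) = (m - 2)/(m + 2)
Divide: ((-m^2 - m + 2)/(m^2 + m)) · ((m + 2)/(m - 2)) = (-m^3 - 3*m^2 + 4)/(m^3 - m^2 - 2*m)

(-m^3 - 3*m^2 + 4)/(m^3 - m^2 - 2*m)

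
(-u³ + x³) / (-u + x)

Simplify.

Factor as (a-b)(a^2+ab+b^2) with a=x, b=u.

u² + u*x + x²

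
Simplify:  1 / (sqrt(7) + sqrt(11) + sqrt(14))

(-7*sqrt(22) + 2*sqrt(14) + 5*sqrt(11) + 9*sqrt(7))/146

Group as (sqrt(7) + sqrt(11)) + sqrt(14); multiply by (sqrt(7) + sqrt(11)) - sqrt(14), then rationalise the remaining surd.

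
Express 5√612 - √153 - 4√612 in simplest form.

3*√17

5√612 = 30*√17; √153 = 3*√17; 4√612 = 24*√17
Combine: (30 - 3 - 24)·√17 = 3*√17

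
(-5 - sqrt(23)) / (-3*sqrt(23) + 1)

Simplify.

Multiply numerator and denominator by 1 + 3*sqrt(23).
Denominator becomes -206; numerator becomes -16*sqrt(23) - 74.

(37 + 8*sqrt(23))/103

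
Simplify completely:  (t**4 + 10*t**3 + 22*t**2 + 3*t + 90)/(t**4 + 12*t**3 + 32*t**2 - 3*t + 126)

Factor: t**4 + 10*t**3 + 22*t**2 + 3*t + 90 = (t**2 - t + 3)*(t + 6)*(t + 5);  t**4 + 12*t**3 + 32*t**2 - 3*t + 126 = (t + 6)*(t**2 - t + 3)*(t + 7)
Cancel the common factors (t**2 - t + 3), (t + 6).

(t + 5)/(t + 7)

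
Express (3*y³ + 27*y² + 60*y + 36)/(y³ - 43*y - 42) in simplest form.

(3*y + 6)/(y - 7)

Factor: 3*y³ + 27*y² + 60*y + 36 = 3·(y + 2)·(y + 1)·(y + 6);  y³ - 43*y - 42 = (y + 6)·(y + 1)·(y - 7)
Cancel the common factors (y + 6), (y + 1).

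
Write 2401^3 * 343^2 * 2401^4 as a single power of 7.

7^34

2401^3 = 7^12; 343^2 = 7^6; 2401^4 = 7^16
Combine exponents: 7^34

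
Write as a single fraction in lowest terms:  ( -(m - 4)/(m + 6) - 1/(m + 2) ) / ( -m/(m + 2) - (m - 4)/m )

(m³ - m² - 2*m)/(2*m³ + 10*m² - 20*m - 48)

Numerator: -(m - 4)/(m + 6) - 1/(m + 2) = (-m² + m + 2)/(m² + 8*m + 12)
Denominator: -m/(m + 2) - (m - 4)/m = (-2*m² + 2*m + 8)/(m² + 2*m)
Divide: ((-m² + m + 2)/(m² + 8*m + 12)) · ((m² + 2*m)/(-2*m² + 2*m + 8)) = (m³ - m² - 2*m)/(2*m³ + 10*m² - 20*m - 48)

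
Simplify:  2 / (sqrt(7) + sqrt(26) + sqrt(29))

(-sqrt(5278) + 2*sqrt(29) + 5*sqrt(26) + 24*sqrt(7))/178

Group as (sqrt(26) + sqrt(29)) + sqrt(7); multiply by (sqrt(26) + sqrt(29)) - sqrt(7), then rationalise the remaining surd.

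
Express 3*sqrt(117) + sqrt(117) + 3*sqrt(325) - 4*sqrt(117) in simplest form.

3*sqrt(117) = 9*sqrt(13); sqrt(117) = 3*sqrt(13); 3*sqrt(325) = 15*sqrt(13); 4*sqrt(117) = 12*sqrt(13)
Combine: (9 + 3 + 15 - 12)·sqrt(13) = 15*sqrt(13)

15*sqrt(13)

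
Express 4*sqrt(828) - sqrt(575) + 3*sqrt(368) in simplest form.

31*sqrt(23)

4*sqrt(828) = 24*sqrt(23); sqrt(575) = 5*sqrt(23); 3*sqrt(368) = 12*sqrt(23)
Combine: (24 - 5 + 12)·sqrt(23) = 31*sqrt(23)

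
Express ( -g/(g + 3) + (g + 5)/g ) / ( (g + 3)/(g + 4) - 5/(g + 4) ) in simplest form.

(8*g**2 + 47*g + 60)/(g**3 + g**2 - 6*g)

Numerator: -g/(g + 3) + (g + 5)/g = (8*g + 15)/(g**2 + 3*g)
Denominator: (g + 3)/(g + 4) - 5/(g + 4) = (g - 2)/(g + 4)
Divide: ((8*g + 15)/(g**2 + 3*g)) · ((g + 4)/(g - 2)) = (8*g**2 + 47*g + 60)/(g**3 + g**2 - 6*g)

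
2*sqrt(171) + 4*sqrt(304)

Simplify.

22*sqrt(19)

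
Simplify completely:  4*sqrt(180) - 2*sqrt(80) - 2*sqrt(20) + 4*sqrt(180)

36*sqrt(5)

4*sqrt(180) = 24*sqrt(5); 2*sqrt(80) = 8*sqrt(5); 2*sqrt(20) = 4*sqrt(5); 4*sqrt(180) = 24*sqrt(5)
Combine: (24 - 8 - 4 + 24)·sqrt(5) = 36*sqrt(5)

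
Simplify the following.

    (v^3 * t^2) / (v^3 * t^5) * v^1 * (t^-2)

v/t^5

Quotient: (t^-3)
Multiply by v^1 * (t^-2): add exponents.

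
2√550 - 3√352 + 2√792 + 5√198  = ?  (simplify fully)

2√550 = 10*√22; 3√352 = 12*√22; 2√792 = 12*√22; 5√198 = 15*√22
Combine: (10 - 12 + 12 + 15)·√22 = 25*√22

25*√22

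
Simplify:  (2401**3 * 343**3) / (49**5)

2401**3 = 7**12; 343**3 = 7**9; 49**5 = 7**10
Combine exponents: 7**11

7**11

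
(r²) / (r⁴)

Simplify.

Quotient: (r^-2)

r^(-2)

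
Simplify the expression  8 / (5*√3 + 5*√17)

(-4*√3 + 4*√17)/35

Multiply numerator and denominator by -5*√3 + 5*√17.
Denominator becomes 350; numerator becomes -40*√3 + 40*√17.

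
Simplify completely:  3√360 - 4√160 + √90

3√360 = 18*√10; 4√160 = 16*√10; √90 = 3*√10
Combine: (18 - 16 + 3)·√10 = 5*√10

5*√10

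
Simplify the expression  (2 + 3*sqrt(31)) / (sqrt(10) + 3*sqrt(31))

Multiply numerator and denominator by -sqrt(10) + 3*sqrt(31).
Denominator becomes 269; numerator becomes -3*sqrt(310) - 2*sqrt(10) + 6*sqrt(31) + 279.

(-3*sqrt(310) - 2*sqrt(10) + 6*sqrt(31) + 279)/269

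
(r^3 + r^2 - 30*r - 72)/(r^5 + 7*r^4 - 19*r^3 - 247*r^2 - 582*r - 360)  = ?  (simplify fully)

Factor: r^3 + r^2 - 30*r - 72 = (r - 6)*(r + 4)*(r + 3);  r^5 + 7*r^4 - 19*r^3 - 247*r^2 - 582*r - 360 = (r + 3)*(r - 6)*(r + 1)*(r + 4)*(r + 5)
Cancel the common factors (r + 4), (r - 6), (r + 3).

1/(r^2 + 6*r + 5)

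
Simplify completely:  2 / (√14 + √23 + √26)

(-8*√2093 + 22*√26 + 34*√23 + 70*√14)/1167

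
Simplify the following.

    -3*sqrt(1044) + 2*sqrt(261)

3*sqrt(1044) = 18*sqrt(29); 2*sqrt(261) = 6*sqrt(29)
Combine: (-18 + 6)·sqrt(29) = -12*sqrt(29)

-12*sqrt(29)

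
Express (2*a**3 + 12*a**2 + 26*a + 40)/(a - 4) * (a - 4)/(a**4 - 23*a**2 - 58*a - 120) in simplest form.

2/(a - 6)

Factor: 2*a**3 + 12*a**2 + 26*a + 40 = 2*(a + 4)*(a**2 + 2*a + 5);  a**4 - 23*a**2 - 58*a - 120 = (a**2 + 2*a + 5)*(a - 6)*(a + 4)
Cancel the common factors (a**2 + 2*a + 5), (a - 4), (a + 4).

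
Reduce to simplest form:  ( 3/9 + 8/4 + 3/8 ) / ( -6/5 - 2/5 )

-325/192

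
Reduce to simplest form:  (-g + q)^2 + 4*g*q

After expansion: g^2 + 2*g*q + q^2 — a perfect-square trinomial.

(g + q)^2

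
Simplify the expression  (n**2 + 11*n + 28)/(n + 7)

Factor: n**2 + 11*n + 28 = (n + 4)*(n + 7)
Cancel the common factor (n + 7).

n + 4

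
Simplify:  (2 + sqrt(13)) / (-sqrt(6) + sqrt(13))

Multiply numerator and denominator by sqrt(6) + sqrt(13).
Denominator becomes 7; numerator becomes 2*sqrt(6) + 2*sqrt(13) + sqrt(78) + 13.

(2*sqrt(6) + 2*sqrt(13) + sqrt(78) + 13)/7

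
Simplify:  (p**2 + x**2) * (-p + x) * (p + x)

-p**4 + x**4

Telescope via difference of squares: (x+p)(x-p) = -p**2 + x**2, then repeat with the next factor.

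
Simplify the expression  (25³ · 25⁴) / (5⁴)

25³ = 5^6; 25⁴ = 5^8; 5⁴ = 5^4
Combine exponents: 5^10

5^10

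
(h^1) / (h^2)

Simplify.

1/h

Quotient: (h^-1)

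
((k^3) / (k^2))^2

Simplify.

k^2

Inside the bracket: k^1
Raise to the power 2: k^2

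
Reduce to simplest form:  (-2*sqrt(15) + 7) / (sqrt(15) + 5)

Multiply numerator and denominator by -sqrt(15) + 5.
Denominator becomes 10; numerator becomes -17*sqrt(15) + 65.

(-17*sqrt(15) + 65)/10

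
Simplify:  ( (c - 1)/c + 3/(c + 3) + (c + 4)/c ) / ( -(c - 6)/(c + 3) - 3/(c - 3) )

(-2*c³ - 6*c² + 27*c + 27)/(c³ - 6*c² + 27*c)

Numerator: (c - 1)/c + 3/(c + 3) + (c + 4)/c = (2*c² + 12*c + 9)/(c² + 3*c)
Denominator: -(c - 6)/(c + 3) - 3/(c - 3) = (-c² + 6*c - 27)/(c² - 9)
Divide: ((2*c² + 12*c + 9)/(c² + 3*c)) · ((c² - 9)/(-c² + 6*c - 27)) = (-2*c³ - 6*c² + 27*c + 27)/(c³ - 6*c² + 27*c)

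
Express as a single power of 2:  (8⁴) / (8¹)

8⁴ = 2^12; 8¹ = 2^3
Combine exponents: 2^9

2^9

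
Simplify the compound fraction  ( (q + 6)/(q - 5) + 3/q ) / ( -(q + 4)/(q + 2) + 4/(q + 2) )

(-q³ - 11*q² - 3*q + 30)/(q³ - 5*q²)

Numerator: (q + 6)/(q - 5) + 3/q = (q² + 9*q - 15)/(q² - 5*q)
Denominator: -(q + 4)/(q + 2) + 4/(q + 2) = -q/(q + 2)
Divide: ((q² + 9*q - 15)/(q² - 5*q)) · (-(q + 2)/q) = (-q³ - 11*q² - 3*q + 30)/(q³ - 5*q²)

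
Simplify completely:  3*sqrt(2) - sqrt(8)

3*sqrt(2) = 3*sqrt(2); sqrt(8) = 2*sqrt(2)
Combine: (3 - 2)·sqrt(2) = sqrt(2)

sqrt(2)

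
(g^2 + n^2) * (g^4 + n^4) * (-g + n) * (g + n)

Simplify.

-g^8 + n^8

Pair the conjugate factors: (n+g)(n-g) = -g^2 + n^2, then repeat with the next factor.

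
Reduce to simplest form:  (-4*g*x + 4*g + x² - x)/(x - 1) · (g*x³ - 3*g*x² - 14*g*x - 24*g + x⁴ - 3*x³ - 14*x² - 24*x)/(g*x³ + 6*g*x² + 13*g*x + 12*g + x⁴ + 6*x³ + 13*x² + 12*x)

Factor: -4*g*x + 4*g + x² - x = (-4*g + x)·(x - 1);  g*x³ - 3*g*x² - 14*g*x - 24*g + x⁴ - 3*x³ - 14*x² - 24*x = (x² + 3*x + 4)·(x - 6)·(g + x);  g*x³ + 6*g*x² + 13*g*x + 12*g + x⁴ + 6*x³ + 13*x² + 12*x = (x + 3)·(x² + 3*x + 4)·(g + x)
Cancel the common factors (x² + 3*x + 4), (g + x), (x - 1).

(-4*g*x + 24*g + x² - 6*x)/(x + 3)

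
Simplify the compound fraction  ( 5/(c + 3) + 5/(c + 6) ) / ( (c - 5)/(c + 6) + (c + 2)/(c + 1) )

Numerator: 5/(c + 3) + 5/(c + 6) = (10*c + 45)/(c^2 + 9*c + 18)
Denominator: (c - 5)/(c + 6) + (c + 2)/(c + 1) = (2*c^2 + 4*c + 7)/(c^2 + 7*c + 6)
Divide: ((10*c + 45)/(c^2 + 9*c + 18)) · ((c^2 + 7*c + 6)/(2*c^2 + 4*c + 7)) = (10*c^2 + 55*c + 45)/(2*c^3 + 10*c^2 + 19*c + 21)

(10*c^2 + 55*c + 45)/(2*c^3 + 10*c^2 + 19*c + 21)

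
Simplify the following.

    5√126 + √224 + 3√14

22*√14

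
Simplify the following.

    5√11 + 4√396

5√11 = 5*√11; 4√396 = 24*√11
Combine: (5 + 24)·√11 = 29*√11

29*√11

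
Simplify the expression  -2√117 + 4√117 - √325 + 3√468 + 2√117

25*√13

2√117 = 6*√13; 4√117 = 12*√13; √325 = 5*√13; 3√468 = 18*√13; 2√117 = 6*√13
Combine: (-6 + 12 - 5 + 18 + 6)·√13 = 25*√13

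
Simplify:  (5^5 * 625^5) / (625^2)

5^17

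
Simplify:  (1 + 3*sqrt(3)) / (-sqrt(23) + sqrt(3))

(-3*sqrt(69) - 9 - sqrt(23) - sqrt(3))/20

Multiply numerator and denominator by sqrt(3) + sqrt(23).
Denominator becomes -20; numerator becomes sqrt(3) + sqrt(23) + 9 + 3*sqrt(69).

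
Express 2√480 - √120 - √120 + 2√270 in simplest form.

2√480 = 8*√30; √120 = 2*√30; √120 = 2*√30; 2√270 = 6*√30
Combine: (8 - 2 - 2 + 6)·√30 = 10*√30

10*√30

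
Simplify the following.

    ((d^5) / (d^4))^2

d^2

Inside the bracket: d^1
Raise to the power 2: d^2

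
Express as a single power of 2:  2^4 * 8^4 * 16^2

2^4 = 2^4; 8^4 = 2^12; 16^2 = 2^8
Combine exponents: 2^24

2^24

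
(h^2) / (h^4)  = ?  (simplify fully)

Quotient: (h^-2)

h^(-2)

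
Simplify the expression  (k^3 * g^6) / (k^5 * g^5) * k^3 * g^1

g^2*k

Quotient: (k^-2) * g^1
Multiply by k^3 * g^1: add exponents.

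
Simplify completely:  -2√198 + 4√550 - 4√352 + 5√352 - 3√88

12*√22

2√198 = 6*√22; 4√550 = 20*√22; 4√352 = 16*√22; 5√352 = 20*√22; 3√88 = 6*√22
Combine: (-6 + 20 - 16 + 20 - 6)·√22 = 12*√22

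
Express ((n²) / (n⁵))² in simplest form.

n^(-6)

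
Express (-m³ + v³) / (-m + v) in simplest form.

Factor as (a-b)(a^2+ab+b^2) with a=v, b=m.

m² + m*v + v²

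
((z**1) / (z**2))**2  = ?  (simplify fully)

Inside the bracket: (z**-1)
Raise to the power 2: (z**-2)

z**(-2)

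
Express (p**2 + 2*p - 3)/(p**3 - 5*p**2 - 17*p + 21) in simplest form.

Factor: p**2 + 2*p - 3 = (p - 1)*(p + 3);  p**3 - 5*p**2 - 17*p + 21 = (p + 3)*(p - 1)*(p - 7)
Cancel the common factors (p + 3), (p - 1).

1/(p - 7)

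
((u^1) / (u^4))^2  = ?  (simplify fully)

Inside the bracket: (u^-3)
Raise to the power 2: (u^-6)

u^(-6)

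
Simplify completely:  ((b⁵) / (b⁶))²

Inside the bracket: (b^-1)
Raise to the power 2: (b^-2)

b^(-2)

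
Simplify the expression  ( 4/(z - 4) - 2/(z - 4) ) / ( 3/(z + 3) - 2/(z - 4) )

(2*z + 6)/(z - 18)

Numerator: 4/(z - 4) - 2/(z - 4) = 2/(z - 4)
Denominator: 3/(z + 3) - 2/(z - 4) = (z - 18)/(z² - z - 12)
Divide: (2/(z - 4)) · ((z² - z - 12)/(z - 18)) = (2*z + 6)/(z - 18)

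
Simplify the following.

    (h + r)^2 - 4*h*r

After expansion: h^2 - 2*h*r + r^2 — a perfect-square trinomial.

(h - r)^2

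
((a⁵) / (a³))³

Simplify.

a⁶

Inside the bracket: a²
Raise to the power 3: a⁶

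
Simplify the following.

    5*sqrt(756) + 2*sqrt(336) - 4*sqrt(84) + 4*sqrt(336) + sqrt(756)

5*sqrt(756) = 30*sqrt(21); 2*sqrt(336) = 8*sqrt(21); 4*sqrt(84) = 8*sqrt(21); 4*sqrt(336) = 16*sqrt(21); sqrt(756) = 6*sqrt(21)
Combine: (30 + 8 - 8 + 16 + 6)·sqrt(21) = 52*sqrt(21)

52*sqrt(21)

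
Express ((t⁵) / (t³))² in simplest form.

Inside the bracket: t²
Raise to the power 2: t⁴

t⁴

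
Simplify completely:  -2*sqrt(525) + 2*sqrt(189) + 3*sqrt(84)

2*sqrt(525) = 10*sqrt(21); 2*sqrt(189) = 6*sqrt(21); 3*sqrt(84) = 6*sqrt(21)
Combine: (-10 + 6 + 6)·sqrt(21) = 2*sqrt(21)

2*sqrt(21)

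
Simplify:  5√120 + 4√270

5√120 = 10*√30; 4√270 = 12*√30
Combine: (10 + 12)·√30 = 22*√30

22*√30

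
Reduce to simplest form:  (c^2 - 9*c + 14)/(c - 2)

Factor: c^2 - 9*c + 14 = (c - 7)*(c - 2)
Cancel the common factor (c - 2).

c - 7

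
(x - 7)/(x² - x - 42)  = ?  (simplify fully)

Factor: x² - x - 42 = (x - 7)·(x + 6)
Cancel the common factor (x - 7).

1/(x + 6)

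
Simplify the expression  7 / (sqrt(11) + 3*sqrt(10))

(-7*sqrt(11) + 21*sqrt(10))/79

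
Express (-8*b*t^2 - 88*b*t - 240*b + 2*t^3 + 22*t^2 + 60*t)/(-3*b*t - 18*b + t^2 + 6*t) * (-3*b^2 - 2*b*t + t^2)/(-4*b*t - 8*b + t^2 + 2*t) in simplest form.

(2*b*t + 10*b + 2*t^2 + 10*t)/(t + 2)

Factor: -8*b*t^2 - 88*b*t - 240*b + 2*t^3 + 22*t^2 + 60*t = 2*(t + 5)*(t + 6)*(-4*b + t);  -3*b*t - 18*b + t^2 + 6*t = (-3*b + t)*(t + 6);  -3*b^2 - 2*b*t + t^2 = (b + t)*(-3*b + t);  -4*b*t - 8*b + t^2 + 2*t = (-4*b + t)*(t + 2)
Cancel the common factors (t + 6), (-3*b + t), (-4*b + t).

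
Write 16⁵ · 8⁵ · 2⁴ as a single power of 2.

2^39

16⁵ = 2^20; 8⁵ = 2^15; 2⁴ = 2^4
Combine exponents: 2^39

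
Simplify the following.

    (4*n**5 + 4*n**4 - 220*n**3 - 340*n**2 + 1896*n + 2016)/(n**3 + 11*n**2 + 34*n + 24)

Factor: 4*n**5 + 4*n**4 - 220*n**3 - 340*n**2 + 1896*n + 2016 = 4*(n + 6)*(n + 1)*(n - 3)*(n + 4)*(n - 7);  n**3 + 11*n**2 + 34*n + 24 = (n + 6)*(n + 1)*(n + 4)
Cancel the common factors (n + 4), (n + 1), (n + 6).

4*n**2 - 40*n + 84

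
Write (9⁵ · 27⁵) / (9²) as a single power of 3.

3^21

9⁵ = 3^10; 27⁵ = 3^15; 9² = 3^4
Combine exponents: 3^21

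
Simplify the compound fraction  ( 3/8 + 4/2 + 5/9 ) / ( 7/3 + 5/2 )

211/348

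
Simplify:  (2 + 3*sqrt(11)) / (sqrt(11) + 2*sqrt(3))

-33 - 2*sqrt(11) + 4*sqrt(3) + 6*sqrt(33)

Multiply numerator and denominator by -2*sqrt(3) + sqrt(11).
Denominator becomes -1; numerator becomes -6*sqrt(33) - 4*sqrt(3) + 2*sqrt(11) + 33.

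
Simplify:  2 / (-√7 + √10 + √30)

(-66*√7 - 26*√30 + 54*√10 + 40*√21)/111

Group as (√10 + √30) - √7; multiply by (√10 + √30) + √7, then rationalise the remaining surd.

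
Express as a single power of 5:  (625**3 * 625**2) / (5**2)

5**18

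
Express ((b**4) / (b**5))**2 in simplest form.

Inside the bracket: (b**-1)
Raise to the power 2: (b**-2)

b**(-2)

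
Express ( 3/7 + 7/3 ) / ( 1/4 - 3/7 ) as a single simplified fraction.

-232/15

Numerator: 3/7 + 7/3 = 58/21
Denominator: 1/4 - 3/7 = -5/28
Divide: (58/21) · (-28/5) = -232/15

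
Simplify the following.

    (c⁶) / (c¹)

Quotient: c⁵

c⁵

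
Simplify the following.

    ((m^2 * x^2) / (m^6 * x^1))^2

Inside the bracket: (m^-4) * x^1
Raise to the power 2: (m^-8) * x^2

x^2/m^8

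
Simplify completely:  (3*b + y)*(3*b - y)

9*b^2 - y^2

Product of conjugates: (P+Q)(P-Q) = P^2 - Q^2.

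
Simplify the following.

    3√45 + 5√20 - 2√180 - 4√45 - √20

-7*√5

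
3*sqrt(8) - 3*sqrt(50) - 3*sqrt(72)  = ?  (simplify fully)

3*sqrt(8) = 6*sqrt(2); 3*sqrt(50) = 15*sqrt(2); 3*sqrt(72) = 18*sqrt(2)
Combine: (6 - 15 - 18)·sqrt(2) = -27*sqrt(2)

-27*sqrt(2)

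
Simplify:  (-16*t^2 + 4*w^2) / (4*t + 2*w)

-4*t + 2*w

-16*t^2 + 4*w^2 factors as -4*(2*t - w)*(2*t + w).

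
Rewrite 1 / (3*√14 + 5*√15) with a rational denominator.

(-3*√14 + 5*√15)/249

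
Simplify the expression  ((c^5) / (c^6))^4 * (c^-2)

Inside the bracket: (c^-1)
Raise to the power 4: (c^-4)
Multiply by (c^-2): add exponents.

c^(-6)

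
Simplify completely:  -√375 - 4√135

-17*√15

√375 = 5*√15; 4√135 = 12*√15
Combine: (-5 - 12)·√15 = -17*√15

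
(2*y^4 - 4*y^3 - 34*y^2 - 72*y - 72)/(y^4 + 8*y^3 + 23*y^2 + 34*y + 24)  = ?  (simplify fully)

Factor: 2*y^4 - 4*y^3 - 34*y^2 - 72*y - 72 = 2*(y + 2)*(y - 6)*(y^2 + 2*y + 3);  y^4 + 8*y^3 + 23*y^2 + 34*y + 24 = (y^2 + 2*y + 3)*(y + 2)*(y + 4)
Cancel the common factors (y^2 + 2*y + 3), (y + 2).

(2*y - 12)/(y + 4)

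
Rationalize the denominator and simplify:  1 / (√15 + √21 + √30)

(-5*√42 + √30 + 4*√21 + 6*√15)/204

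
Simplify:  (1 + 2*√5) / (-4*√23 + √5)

Multiply numerator and denominator by √5 + 4*√23.
Denominator becomes -363; numerator becomes √5 + 10 + 4*√23 + 8*√115.

(-8*√115 - 4*√23 - 10 - √5)/363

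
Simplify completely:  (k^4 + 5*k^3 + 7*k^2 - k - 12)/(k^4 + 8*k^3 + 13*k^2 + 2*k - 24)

(k + 3)/(k + 6)

Factor: k^4 + 5*k^3 + 7*k^2 - k - 12 = (k + 3)*(k - 1)*(k^2 + 3*k + 4);  k^4 + 8*k^3 + 13*k^2 + 2*k - 24 = (k^2 + 3*k + 4)*(k - 1)*(k + 6)
Cancel the common factors (k^2 + 3*k + 4), (k - 1).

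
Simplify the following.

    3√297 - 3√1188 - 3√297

3√297 = 9*√33; 3√1188 = 18*√33; 3√297 = 9*√33
Combine: (9 - 18 - 9)·√33 = -18*√33

-18*√33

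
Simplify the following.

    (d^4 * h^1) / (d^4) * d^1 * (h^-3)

Quotient: h^1
Multiply by d^1 * (h^-3): add exponents.

d/h^2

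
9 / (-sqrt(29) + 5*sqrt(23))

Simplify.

(3*sqrt(29) + 15*sqrt(23))/182

Multiply numerator and denominator by sqrt(29) + 5*sqrt(23).
Denominator becomes 546; numerator becomes 9*sqrt(29) + 45*sqrt(23).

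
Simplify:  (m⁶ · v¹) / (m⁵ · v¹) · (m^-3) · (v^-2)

Quotient: m¹
Multiply by (m^-3) · (v^-2): add exponents.

1/(m²*v²)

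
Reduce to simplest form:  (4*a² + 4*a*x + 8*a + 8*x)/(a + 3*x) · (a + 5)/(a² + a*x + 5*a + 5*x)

Factor: 4*a² + 4*a*x + 8*a + 8*x = 4·(a + x)·(a + 2);  a² + a*x + 5*a + 5*x = (a + 5)·(a + x)
Cancel the common factors (a + x), (a + 5).

(4*a + 8)/(a + 3*x)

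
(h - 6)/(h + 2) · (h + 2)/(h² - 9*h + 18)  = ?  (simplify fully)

1/(h - 3)

Factor: h² - 9*h + 18 = (h - 6)·(h - 3)
Cancel the common factors (h - 6), (h + 2).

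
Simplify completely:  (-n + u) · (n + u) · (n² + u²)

-n⁴ + u⁴

(u+n)(u-n) = -n² + u²; continue pairing.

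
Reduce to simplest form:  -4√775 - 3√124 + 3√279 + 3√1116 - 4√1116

4√775 = 20*√31; 3√124 = 6*√31; 3√279 = 9*√31; 3√1116 = 18*√31; 4√1116 = 24*√31
Combine: (-20 - 6 + 9 + 18 - 24)·√31 = -23*√31

-23*√31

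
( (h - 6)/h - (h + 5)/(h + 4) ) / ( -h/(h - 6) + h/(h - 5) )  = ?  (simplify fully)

Numerator: (h - 6)/h - (h + 5)/(h + 4) = (-7*h - 24)/(h^2 + 4*h)
Denominator: -h/(h - 6) + h/(h - 5) = -h/(h^2 - 11*h + 30)
Divide: ((-7*h - 24)/(h^2 + 4*h)) · (-(h^2 - 11*h + 30)/h) = (7*h^3 - 53*h^2 - 54*h + 720)/(h^3 + 4*h^2)

(7*h^3 - 53*h^2 - 54*h + 720)/(h^3 + 4*h^2)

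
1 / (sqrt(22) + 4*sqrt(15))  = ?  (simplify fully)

(-sqrt(22) + 4*sqrt(15))/218

Multiply numerator and denominator by -sqrt(22) + 4*sqrt(15).
Denominator becomes 218; numerator becomes -sqrt(22) + 4*sqrt(15).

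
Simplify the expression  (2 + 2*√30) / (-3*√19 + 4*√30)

Multiply numerator and denominator by 3*√19 + 4*√30.
Denominator becomes 309; numerator becomes 6*√19 + 8*√30 + 6*√570 + 240.

(6*√19 + 8*√30 + 6*√570 + 240)/309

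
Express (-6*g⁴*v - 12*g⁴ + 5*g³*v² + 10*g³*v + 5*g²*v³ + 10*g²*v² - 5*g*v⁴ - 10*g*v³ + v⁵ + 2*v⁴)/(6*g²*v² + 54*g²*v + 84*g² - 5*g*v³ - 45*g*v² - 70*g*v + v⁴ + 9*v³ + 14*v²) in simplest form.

(-g² + v²)/(v + 7)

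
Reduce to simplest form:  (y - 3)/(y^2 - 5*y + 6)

1/(y - 2)

Factor: y^2 - 5*y + 6 = (y - 3)*(y - 2)
Cancel the common factor (y - 3).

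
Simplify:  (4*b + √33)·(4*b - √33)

16*b² - 33

Product of conjugates: (P+Q)(P-Q) = P^2 - Q^2.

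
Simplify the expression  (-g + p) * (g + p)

-g^2 + p^2

Pair the conjugate factors: (p+g)(p-g) = -g^2 + p^2.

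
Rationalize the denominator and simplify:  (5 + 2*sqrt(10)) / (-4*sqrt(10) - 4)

(-5 - sqrt(10))/12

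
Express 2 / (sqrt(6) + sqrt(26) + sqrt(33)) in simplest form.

(-24*sqrt(143) - 2*sqrt(33) + 26*sqrt(26) + 106*sqrt(6))/623

Group as (sqrt(6) + sqrt(26)) + sqrt(33); multiply by (sqrt(6) + sqrt(26)) - sqrt(33), then rationalise the remaining surd.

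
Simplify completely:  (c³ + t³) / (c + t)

Factor as (a+b)(a^2-ab+b^2) with a=c, b=t.

c² - c*t + t²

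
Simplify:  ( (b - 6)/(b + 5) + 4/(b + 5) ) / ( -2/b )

Numerator: (b - 6)/(b + 5) + 4/(b + 5) = (b - 2)/(b + 5)
Denominator: -2/b = -2/b
Divide: ((b - 2)/(b + 5)) · (-b/2) = (-b^2 + 2*b)/(2*b + 10)

(-b^2 + 2*b)/(2*b + 10)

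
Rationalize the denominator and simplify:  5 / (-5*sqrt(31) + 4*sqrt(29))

Multiply numerator and denominator by 4*sqrt(29) + 5*sqrt(31).
Denominator becomes -311; numerator becomes 20*sqrt(29) + 25*sqrt(31).

(-25*sqrt(31) - 20*sqrt(29))/311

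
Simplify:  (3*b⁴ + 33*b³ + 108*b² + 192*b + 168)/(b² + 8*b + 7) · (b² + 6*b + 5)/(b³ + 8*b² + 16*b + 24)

(3*b² + 21*b + 30)/(b + 6)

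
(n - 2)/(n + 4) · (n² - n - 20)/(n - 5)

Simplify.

Factor: n² - n - 20 = (n - 5)·(n + 4)
Cancel the common factors (n + 4), (n - 5).

n - 2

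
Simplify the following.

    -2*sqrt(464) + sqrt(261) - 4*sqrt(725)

2*sqrt(464) = 8*sqrt(29); sqrt(261) = 3*sqrt(29); 4*sqrt(725) = 20*sqrt(29)
Combine: (-8 + 3 - 20)·sqrt(29) = -25*sqrt(29)

-25*sqrt(29)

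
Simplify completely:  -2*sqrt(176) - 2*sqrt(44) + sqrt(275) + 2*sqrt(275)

3*sqrt(11)

2*sqrt(176) = 8*sqrt(11); 2*sqrt(44) = 4*sqrt(11); sqrt(275) = 5*sqrt(11); 2*sqrt(275) = 10*sqrt(11)
Combine: (-8 - 4 + 5 + 10)·sqrt(11) = 3*sqrt(11)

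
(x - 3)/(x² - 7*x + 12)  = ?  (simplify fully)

Factor: x² - 7*x + 12 = (x - 3)·(x - 4)
Cancel the common factor (x - 3).

1/(x - 4)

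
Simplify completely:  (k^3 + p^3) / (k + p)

k^2 - k*p + p^2

Apply the sum-of-cubes factorisation and cancel (k + p).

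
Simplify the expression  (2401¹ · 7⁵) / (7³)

2401¹ = 7^4; 7⁵ = 7^5; 7³ = 7^3
Combine exponents: 7^6

7^6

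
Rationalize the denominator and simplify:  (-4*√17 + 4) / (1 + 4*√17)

Multiply numerator and denominator by -4*√17 + 1.
Denominator becomes -271; numerator becomes -20*√17 + 276.

(-276 + 20*√17)/271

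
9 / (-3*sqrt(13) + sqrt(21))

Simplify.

(-9*sqrt(13) - 3*sqrt(21))/32

Multiply numerator and denominator by sqrt(21) + 3*sqrt(13).
Denominator becomes -96; numerator becomes 9*sqrt(21) + 27*sqrt(13).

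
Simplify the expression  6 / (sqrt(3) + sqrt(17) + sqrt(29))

Group as (sqrt(17) + sqrt(29)) + sqrt(3); multiply by (sqrt(17) + sqrt(29)) - sqrt(3), then rationalise the remaining surd.

(-4*sqrt(1479) - 18*sqrt(29) + 30*sqrt(17) + 86*sqrt(3))/41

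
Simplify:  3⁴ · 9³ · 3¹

3^11

3⁴ = 3^4; 9³ = 3^6; 3¹ = 3^1
Combine exponents: 3^11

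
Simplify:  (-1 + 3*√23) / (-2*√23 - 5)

Multiply numerator and denominator by -5 + 2*√23.
Denominator becomes -67; numerator becomes -17*√23 + 143.

(-143 + 17*√23)/67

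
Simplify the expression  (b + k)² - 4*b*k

Expand the square and combine the 4*b*k term.

(b - k)²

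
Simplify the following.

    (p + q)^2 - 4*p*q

(p - q)^2

Expanding gives p^2 - 2*p*q + q^2, a perfect square.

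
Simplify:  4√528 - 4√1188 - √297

-11*√33

4√528 = 16*√33; 4√1188 = 24*√33; √297 = 3*√33
Combine: (16 - 24 - 3)·√33 = -11*√33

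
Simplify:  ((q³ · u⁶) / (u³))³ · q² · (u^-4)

Inside the bracket: q³ · u³
Raise to the power 3: q⁹ · u⁹
Multiply by q² · (u^-4): add exponents.

q^11*u⁵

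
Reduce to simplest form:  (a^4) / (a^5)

1/a

Quotient: (a^-1)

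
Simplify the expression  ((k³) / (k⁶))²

Inside the bracket: (k^-3)
Raise to the power 2: (k^-6)

k^(-6)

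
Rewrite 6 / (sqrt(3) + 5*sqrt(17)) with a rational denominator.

(-3*sqrt(3) + 15*sqrt(17))/211

Multiply numerator and denominator by -5*sqrt(17) + sqrt(3).
Denominator becomes -422; numerator becomes -30*sqrt(17) + 6*sqrt(3).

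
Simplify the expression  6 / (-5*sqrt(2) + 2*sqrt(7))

Multiply numerator and denominator by 2*sqrt(7) + 5*sqrt(2).
Denominator becomes -22; numerator becomes 12*sqrt(7) + 30*sqrt(2).

(-15*sqrt(2) - 6*sqrt(7))/11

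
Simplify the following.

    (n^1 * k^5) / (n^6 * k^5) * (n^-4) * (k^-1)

Quotient: (n^-5)
Multiply by (n^-4) * (k^-1): add exponents.

1/(k*n^9)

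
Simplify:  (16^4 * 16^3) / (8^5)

16^4 = 2^16; 16^3 = 2^12; 8^5 = 2^15
Combine exponents: 2^13

2^13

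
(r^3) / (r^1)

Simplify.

r^2

Quotient: r^2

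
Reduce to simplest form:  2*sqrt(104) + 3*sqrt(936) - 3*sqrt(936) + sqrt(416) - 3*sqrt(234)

2*sqrt(104) = 4*sqrt(26); 3*sqrt(936) = 18*sqrt(26); 3*sqrt(936) = 18*sqrt(26); sqrt(416) = 4*sqrt(26); 3*sqrt(234) = 9*sqrt(26)
Combine: (4 + 18 - 18 + 4 - 9)·sqrt(26) = -sqrt(26)

-sqrt(26)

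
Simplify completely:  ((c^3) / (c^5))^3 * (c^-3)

Inside the bracket: (c^-2)
Raise to the power 3: (c^-6)
Multiply by (c^-3): add exponents.

c^(-9)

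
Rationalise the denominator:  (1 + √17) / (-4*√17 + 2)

(-35 - 3*√17)/134

Multiply numerator and denominator by 2 + 4*√17.
Denominator becomes -268; numerator becomes 6*√17 + 70.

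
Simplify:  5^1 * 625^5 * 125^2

5^1 = 5^1; 625^5 = 5^20; 125^2 = 5^6
Combine exponents: 5^27

5^27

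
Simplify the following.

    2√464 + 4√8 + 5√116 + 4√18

20*√2 + 18*√29

2√464 = 8*√29; 4√8 = 8*√2; 5√116 = 10*√29; 4√18 = 12*√2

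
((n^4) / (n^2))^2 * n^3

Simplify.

Inside the bracket: n^2
Raise to the power 2: n^4
Multiply by n^3: add exponents.

n^7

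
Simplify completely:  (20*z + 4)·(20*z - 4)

400*z² - 16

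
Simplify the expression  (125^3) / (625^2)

125^3 = 5^9; 625^2 = 5^8
Combine exponents: 5^1

5^1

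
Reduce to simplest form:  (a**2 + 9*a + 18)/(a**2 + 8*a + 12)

(a + 3)/(a + 2)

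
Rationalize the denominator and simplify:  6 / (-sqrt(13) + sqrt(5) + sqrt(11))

(-18*sqrt(13) + 42*sqrt(11) + 114*sqrt(5) + 12*sqrt(715))/211

Group as (sqrt(5) + sqrt(11)) - sqrt(13); multiply by (sqrt(5) + sqrt(11)) + sqrt(13), then rationalise the remaining surd.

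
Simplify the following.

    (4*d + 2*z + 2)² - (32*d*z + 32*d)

Expanding gives 16*d² - 16*d*z - 16*d + 4*z² + 8*z + 4, a perfect square.

4*(-2*d + z + 1)²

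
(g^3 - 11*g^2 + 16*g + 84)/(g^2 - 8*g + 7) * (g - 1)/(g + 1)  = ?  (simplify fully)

(g^2 - 4*g - 12)/(g + 1)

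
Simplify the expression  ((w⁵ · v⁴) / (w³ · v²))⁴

v⁸*w⁸

Inside the bracket: w² · v²
Raise to the power 4: w⁸ · v⁸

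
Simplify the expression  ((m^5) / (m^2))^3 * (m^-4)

m^5

Inside the bracket: m^3
Raise to the power 3: m^9
Multiply by (m^-4): add exponents.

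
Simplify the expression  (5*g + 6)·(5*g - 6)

25*g² - 36

Difference of squares with P = 5*g, Q = 6.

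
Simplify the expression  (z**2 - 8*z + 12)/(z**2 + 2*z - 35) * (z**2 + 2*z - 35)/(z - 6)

z - 2

Factor: z**2 - 8*z + 12 = (z - 2)*(z - 6);  z**2 + 2*z - 35 = (z - 5)*(z + 7);  z**2 + 2*z - 35 = (z + 7)*(z - 5)
Cancel the common factors (z + 7), (z - 6), (z - 5).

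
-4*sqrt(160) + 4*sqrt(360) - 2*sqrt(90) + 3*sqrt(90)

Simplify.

4*sqrt(160) = 16*sqrt(10); 4*sqrt(360) = 24*sqrt(10); 2*sqrt(90) = 6*sqrt(10); 3*sqrt(90) = 9*sqrt(10)
Combine: (-16 + 24 - 6 + 9)·sqrt(10) = 11*sqrt(10)

11*sqrt(10)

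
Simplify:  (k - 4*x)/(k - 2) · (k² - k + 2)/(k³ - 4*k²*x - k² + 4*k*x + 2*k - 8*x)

1/(k - 2)

Factor: k³ - 4*k²*x - k² + 4*k*x + 2*k - 8*x = (k² - k + 2)·(k - 4*x)
Cancel the common factors (k² - k + 2), (k - 4*x).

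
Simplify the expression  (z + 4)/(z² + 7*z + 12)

1/(z + 3)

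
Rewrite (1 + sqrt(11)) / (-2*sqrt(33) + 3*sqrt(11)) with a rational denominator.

(-22*sqrt(3) - 33 - 2*sqrt(33) - 3*sqrt(11))/33

Multiply numerator and denominator by 3*sqrt(11) + 2*sqrt(33).
Denominator becomes -33; numerator becomes 3*sqrt(11) + 2*sqrt(33) + 33 + 22*sqrt(3).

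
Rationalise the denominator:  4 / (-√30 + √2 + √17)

Group as (√2 + √17) - √30; multiply by (√2 + √17) + √30, then rationalise the remaining surd.

(44*√30 + 60*√17 + 180*√2 + 16*√255)/15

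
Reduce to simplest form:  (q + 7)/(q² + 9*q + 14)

1/(q + 2)

Factor: q² + 9*q + 14 = (q + 7)·(q + 2)
Cancel the common factor (q + 7).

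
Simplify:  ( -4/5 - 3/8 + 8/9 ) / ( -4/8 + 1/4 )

Numerator: -4/5 - 3/8 + 8/9 = -103/360
Denominator: -4/8 + 1/4 = -1/4
Divide: (-103/360) · (-4) = 103/90

103/90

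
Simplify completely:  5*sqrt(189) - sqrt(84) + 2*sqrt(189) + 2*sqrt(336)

5*sqrt(189) = 15*sqrt(21); sqrt(84) = 2*sqrt(21); 2*sqrt(189) = 6*sqrt(21); 2*sqrt(336) = 8*sqrt(21)
Combine: (15 - 2 + 6 + 8)·sqrt(21) = 27*sqrt(21)

27*sqrt(21)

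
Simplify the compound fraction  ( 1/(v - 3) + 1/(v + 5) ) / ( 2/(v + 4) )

(v^2 + 5*v + 4)/(v^2 + 2*v - 15)

Numerator: 1/(v - 3) + 1/(v + 5) = (2*v + 2)/(v^2 + 2*v - 15)
Denominator: 2/(v + 4) = 2/(v + 4)
Divide: ((2*v + 2)/(v^2 + 2*v - 15)) · (v/2 + 2) = (v^2 + 5*v + 4)/(v^2 + 2*v - 15)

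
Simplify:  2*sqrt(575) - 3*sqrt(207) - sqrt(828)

2*sqrt(575) = 10*sqrt(23); 3*sqrt(207) = 9*sqrt(23); sqrt(828) = 6*sqrt(23)
Combine: (10 - 9 - 6)·sqrt(23) = -5*sqrt(23)

-5*sqrt(23)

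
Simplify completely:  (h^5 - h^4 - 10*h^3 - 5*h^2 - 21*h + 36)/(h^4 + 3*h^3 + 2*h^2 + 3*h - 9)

h - 4

Factor: h^5 - h^4 - 10*h^3 - 5*h^2 - 21*h + 36 = (h + 3)*(h^2 + h + 3)*(h - 4)*(h - 1);  h^4 + 3*h^3 + 2*h^2 + 3*h - 9 = (h^2 + h + 3)*(h + 3)*(h - 1)
Cancel the common factors (h^2 + h + 3), (h + 3), (h - 1).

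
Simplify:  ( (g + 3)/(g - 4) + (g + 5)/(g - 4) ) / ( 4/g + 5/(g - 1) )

Numerator: (g + 3)/(g - 4) + (g + 5)/(g - 4) = (2*g + 8)/(g - 4)
Denominator: 4/g + 5/(g - 1) = (9*g - 4)/(g^2 - g)
Divide: ((2*g + 8)/(g - 4)) · ((g^2 - g)/(9*g - 4)) = (2*g^3 + 6*g^2 - 8*g)/(9*g^2 - 40*g + 16)

(2*g^3 + 6*g^2 - 8*g)/(9*g^2 - 40*g + 16)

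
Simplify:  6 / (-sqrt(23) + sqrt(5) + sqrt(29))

Group as (sqrt(5) + sqrt(29)) - sqrt(23); multiply by (sqrt(5) + sqrt(29)) + sqrt(23), then rationalise the remaining surd.

(-22*sqrt(23) - 2*sqrt(29) + 94*sqrt(5) + 4*sqrt(3335))/153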